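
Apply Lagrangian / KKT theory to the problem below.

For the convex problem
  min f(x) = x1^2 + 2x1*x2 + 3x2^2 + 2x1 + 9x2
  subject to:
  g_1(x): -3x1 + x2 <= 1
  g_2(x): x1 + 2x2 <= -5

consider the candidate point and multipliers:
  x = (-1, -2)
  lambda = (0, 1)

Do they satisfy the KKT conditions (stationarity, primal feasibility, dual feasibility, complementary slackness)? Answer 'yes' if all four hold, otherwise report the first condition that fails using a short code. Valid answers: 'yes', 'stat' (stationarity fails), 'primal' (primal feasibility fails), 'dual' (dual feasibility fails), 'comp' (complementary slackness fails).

Gradient of f: grad f(x) = Q x + c = (-4, -5)
Constraint values g_i(x) = a_i^T x - b_i:
  g_1((-1, -2)) = 0
  g_2((-1, -2)) = 0
Stationarity residual: grad f(x) + sum_i lambda_i a_i = (-3, -3)
  -> stationarity FAILS
Primal feasibility (all g_i <= 0): OK
Dual feasibility (all lambda_i >= 0): OK
Complementary slackness (lambda_i * g_i(x) = 0 for all i): OK

Verdict: the first failing condition is stationarity -> stat.

stat


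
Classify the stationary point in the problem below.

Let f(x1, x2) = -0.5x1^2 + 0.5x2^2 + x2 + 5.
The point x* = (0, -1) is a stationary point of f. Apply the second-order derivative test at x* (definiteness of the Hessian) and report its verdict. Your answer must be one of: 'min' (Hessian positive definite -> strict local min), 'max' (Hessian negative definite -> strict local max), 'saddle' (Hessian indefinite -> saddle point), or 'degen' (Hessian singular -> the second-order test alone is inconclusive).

Compute the Hessian H = grad^2 f:
  H = [[-1, 0], [0, 1]]
Verify stationarity: grad f(x*) = H x* + g = (0, 0).
Eigenvalues of H: -1, 1.
Eigenvalues have mixed signs, so H is indefinite -> x* is a saddle point.

saddle


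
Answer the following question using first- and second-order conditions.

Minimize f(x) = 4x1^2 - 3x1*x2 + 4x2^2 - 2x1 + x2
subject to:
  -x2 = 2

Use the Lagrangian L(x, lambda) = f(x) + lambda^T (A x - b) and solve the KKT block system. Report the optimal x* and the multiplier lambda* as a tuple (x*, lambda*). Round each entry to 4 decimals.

Form the Lagrangian:
  L(x, lambda) = (1/2) x^T Q x + c^T x + lambda^T (A x - b)
Stationarity (grad_x L = 0): Q x + c + A^T lambda = 0.
Primal feasibility: A x = b.

This gives the KKT block system:
  [ Q   A^T ] [ x     ]   [-c ]
  [ A    0  ] [ lambda ] = [ b ]

Solving the linear system:
  x*      = (-0.5, -2)
  lambda* = (-13.5)
  f(x*)   = 13

x* = (-0.5, -2), lambda* = (-13.5)


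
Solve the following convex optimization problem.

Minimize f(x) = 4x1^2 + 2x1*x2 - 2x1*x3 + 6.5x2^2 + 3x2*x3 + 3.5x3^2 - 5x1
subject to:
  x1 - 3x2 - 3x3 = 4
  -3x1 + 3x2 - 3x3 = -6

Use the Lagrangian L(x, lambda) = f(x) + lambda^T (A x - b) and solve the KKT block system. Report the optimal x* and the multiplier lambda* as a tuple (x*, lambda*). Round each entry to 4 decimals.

Form the Lagrangian:
  L(x, lambda) = (1/2) x^T Q x + c^T x + lambda^T (A x - b)
Stationarity (grad_x L = 0): Q x + c + A^T lambda = 0.
Primal feasibility: A x = b.

This gives the KKT block system:
  [ Q   A^T ] [ x     ]   [-c ]
  [ A    0  ] [ lambda ] = [ b ]

Solving the linear system:
  x*      = (1.271, -0.8194, -0.0903)
  lambda* = (-2.3355, 0.4581)
  f(x*)   = 2.8677

x* = (1.271, -0.8194, -0.0903), lambda* = (-2.3355, 0.4581)


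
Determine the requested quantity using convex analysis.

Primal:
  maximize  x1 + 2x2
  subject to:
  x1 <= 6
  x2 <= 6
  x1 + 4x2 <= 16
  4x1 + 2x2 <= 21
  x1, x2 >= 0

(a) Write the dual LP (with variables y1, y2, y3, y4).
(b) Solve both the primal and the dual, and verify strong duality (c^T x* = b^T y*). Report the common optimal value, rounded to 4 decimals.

The standard primal-dual pair for 'max c^T x s.t. A x <= b, x >= 0' is:
  Dual:  min b^T y  s.t.  A^T y >= c,  y >= 0.

So the dual LP is:
  minimize  6y1 + 6y2 + 16y3 + 21y4
  subject to:
    y1 + y3 + 4y4 >= 1
    y2 + 4y3 + 2y4 >= 2
    y1, y2, y3, y4 >= 0

Solving the primal: x* = (3.7143, 3.0714).
  primal value c^T x* = 9.8571.
Solving the dual: y* = (0, 0, 0.4286, 0.1429).
  dual value b^T y* = 9.8571.
Strong duality: c^T x* = b^T y*. Confirmed.

9.8571


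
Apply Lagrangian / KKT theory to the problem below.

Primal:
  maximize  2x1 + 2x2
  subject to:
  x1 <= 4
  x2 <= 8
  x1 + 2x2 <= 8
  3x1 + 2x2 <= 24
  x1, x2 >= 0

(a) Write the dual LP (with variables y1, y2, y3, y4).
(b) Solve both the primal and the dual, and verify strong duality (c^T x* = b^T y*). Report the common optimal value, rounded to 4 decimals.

The standard primal-dual pair for 'max c^T x s.t. A x <= b, x >= 0' is:
  Dual:  min b^T y  s.t.  A^T y >= c,  y >= 0.

So the dual LP is:
  minimize  4y1 + 8y2 + 8y3 + 24y4
  subject to:
    y1 + y3 + 3y4 >= 2
    y2 + 2y3 + 2y4 >= 2
    y1, y2, y3, y4 >= 0

Solving the primal: x* = (4, 2).
  primal value c^T x* = 12.
Solving the dual: y* = (1, 0, 1, 0).
  dual value b^T y* = 12.
Strong duality: c^T x* = b^T y*. Confirmed.

12


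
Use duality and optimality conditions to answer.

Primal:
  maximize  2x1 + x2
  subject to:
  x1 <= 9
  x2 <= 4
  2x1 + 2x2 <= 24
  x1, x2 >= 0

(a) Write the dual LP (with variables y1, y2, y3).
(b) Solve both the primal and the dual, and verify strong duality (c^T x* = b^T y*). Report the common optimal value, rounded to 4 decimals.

The standard primal-dual pair for 'max c^T x s.t. A x <= b, x >= 0' is:
  Dual:  min b^T y  s.t.  A^T y >= c,  y >= 0.

So the dual LP is:
  minimize  9y1 + 4y2 + 24y3
  subject to:
    y1 + 2y3 >= 2
    y2 + 2y3 >= 1
    y1, y2, y3 >= 0

Solving the primal: x* = (9, 3).
  primal value c^T x* = 21.
Solving the dual: y* = (1, 0, 0.5).
  dual value b^T y* = 21.
Strong duality: c^T x* = b^T y*. Confirmed.

21


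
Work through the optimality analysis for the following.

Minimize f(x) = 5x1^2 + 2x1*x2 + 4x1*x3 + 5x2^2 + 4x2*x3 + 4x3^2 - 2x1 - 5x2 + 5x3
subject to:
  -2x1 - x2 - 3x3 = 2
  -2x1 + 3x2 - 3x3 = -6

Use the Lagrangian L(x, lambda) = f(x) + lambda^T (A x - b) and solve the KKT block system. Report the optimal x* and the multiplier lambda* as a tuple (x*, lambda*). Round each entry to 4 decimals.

Form the Lagrangian:
  L(x, lambda) = (1/2) x^T Q x + c^T x + lambda^T (A x - b)
Stationarity (grad_x L = 0): Q x + c + A^T lambda = 0.
Primal feasibility: A x = b.

This gives the KKT block system:
  [ Q   A^T ] [ x     ]   [-c ]
  [ A    0  ] [ lambda ] = [ b ]

Solving the linear system:
  x*      = (0.4865, -2, -0.3243)
  lambda* = (-7.2432, 6.027)
  f(x*)   = 29.027

x* = (0.4865, -2, -0.3243), lambda* = (-7.2432, 6.027)


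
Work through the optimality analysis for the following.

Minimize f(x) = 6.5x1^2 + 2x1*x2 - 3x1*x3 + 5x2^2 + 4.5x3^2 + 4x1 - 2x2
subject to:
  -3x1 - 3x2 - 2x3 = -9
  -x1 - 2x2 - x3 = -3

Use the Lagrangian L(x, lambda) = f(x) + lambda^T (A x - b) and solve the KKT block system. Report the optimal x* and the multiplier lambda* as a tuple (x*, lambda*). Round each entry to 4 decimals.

Form the Lagrangian:
  L(x, lambda) = (1/2) x^T Q x + c^T x + lambda^T (A x - b)
Stationarity (grad_x L = 0): Q x + c + A^T lambda = 0.
Primal feasibility: A x = b.

This gives the KKT block system:
  [ Q   A^T ] [ x     ]   [-c ]
  [ A    0  ] [ lambda ] = [ b ]

Solving the linear system:
  x*      = (2.4127, -0.5873, 1.7619)
  lambda* = (20.2857, -31.9524)
  f(x*)   = 48.7698

x* = (2.4127, -0.5873, 1.7619), lambda* = (20.2857, -31.9524)


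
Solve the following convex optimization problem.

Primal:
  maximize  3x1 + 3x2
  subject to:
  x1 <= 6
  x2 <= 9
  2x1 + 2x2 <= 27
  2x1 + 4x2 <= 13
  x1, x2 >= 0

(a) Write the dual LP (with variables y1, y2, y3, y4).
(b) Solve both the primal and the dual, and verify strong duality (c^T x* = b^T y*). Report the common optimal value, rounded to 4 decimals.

The standard primal-dual pair for 'max c^T x s.t. A x <= b, x >= 0' is:
  Dual:  min b^T y  s.t.  A^T y >= c,  y >= 0.

So the dual LP is:
  minimize  6y1 + 9y2 + 27y3 + 13y4
  subject to:
    y1 + 2y3 + 2y4 >= 3
    y2 + 2y3 + 4y4 >= 3
    y1, y2, y3, y4 >= 0

Solving the primal: x* = (6, 0.25).
  primal value c^T x* = 18.75.
Solving the dual: y* = (1.5, 0, 0, 0.75).
  dual value b^T y* = 18.75.
Strong duality: c^T x* = b^T y*. Confirmed.

18.75


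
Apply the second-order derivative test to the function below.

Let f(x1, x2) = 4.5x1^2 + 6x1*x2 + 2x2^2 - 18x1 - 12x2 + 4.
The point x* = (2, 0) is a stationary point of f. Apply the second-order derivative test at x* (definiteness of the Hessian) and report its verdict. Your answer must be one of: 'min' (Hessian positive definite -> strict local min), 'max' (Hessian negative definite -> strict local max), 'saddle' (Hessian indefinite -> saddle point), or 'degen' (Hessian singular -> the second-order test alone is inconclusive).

Compute the Hessian H = grad^2 f:
  H = [[9, 6], [6, 4]]
Verify stationarity: grad f(x*) = H x* + g = (0, 0).
Eigenvalues of H: 0, 13.
H has a zero eigenvalue (singular; positive semidefinite but not definite), so H is neither positive definite, negative definite, nor indefinite. The second-order test alone is inconclusive -> degen.
(Indeed, f is constant along the null direction of H through x*, so x* is not a strict local extremum.)

degen


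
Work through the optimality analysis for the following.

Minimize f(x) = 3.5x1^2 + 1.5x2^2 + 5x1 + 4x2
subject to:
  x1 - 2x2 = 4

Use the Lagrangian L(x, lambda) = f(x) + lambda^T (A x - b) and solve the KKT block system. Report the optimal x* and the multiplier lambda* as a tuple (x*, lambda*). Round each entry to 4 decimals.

Form the Lagrangian:
  L(x, lambda) = (1/2) x^T Q x + c^T x + lambda^T (A x - b)
Stationarity (grad_x L = 0): Q x + c + A^T lambda = 0.
Primal feasibility: A x = b.

This gives the KKT block system:
  [ Q   A^T ] [ x     ]   [-c ]
  [ A    0  ] [ lambda ] = [ b ]

Solving the linear system:
  x*      = (-0.5161, -2.2581)
  lambda* = (-1.3871)
  f(x*)   = -3.0323

x* = (-0.5161, -2.2581), lambda* = (-1.3871)


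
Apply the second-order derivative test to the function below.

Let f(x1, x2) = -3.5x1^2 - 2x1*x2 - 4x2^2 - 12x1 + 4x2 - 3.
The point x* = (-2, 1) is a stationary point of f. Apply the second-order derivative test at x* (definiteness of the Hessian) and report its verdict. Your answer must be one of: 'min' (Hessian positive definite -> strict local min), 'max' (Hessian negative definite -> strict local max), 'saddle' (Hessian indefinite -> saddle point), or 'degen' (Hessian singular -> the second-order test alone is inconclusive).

Compute the Hessian H = grad^2 f:
  H = [[-7, -2], [-2, -8]]
Verify stationarity: grad f(x*) = H x* + g = (0, 0).
Eigenvalues of H: -9.5616, -5.4384.
Both eigenvalues < 0, so H is negative definite -> x* is a strict local max.

max


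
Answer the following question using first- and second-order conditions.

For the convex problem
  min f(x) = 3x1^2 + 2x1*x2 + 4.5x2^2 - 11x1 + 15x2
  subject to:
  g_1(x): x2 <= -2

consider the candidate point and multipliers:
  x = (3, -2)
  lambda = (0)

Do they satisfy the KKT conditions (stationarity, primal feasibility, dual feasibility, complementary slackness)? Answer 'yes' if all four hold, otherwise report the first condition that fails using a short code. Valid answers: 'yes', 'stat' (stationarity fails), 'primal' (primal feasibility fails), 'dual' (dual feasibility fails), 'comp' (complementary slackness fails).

Gradient of f: grad f(x) = Q x + c = (3, 3)
Constraint values g_i(x) = a_i^T x - b_i:
  g_1((3, -2)) = 0
Stationarity residual: grad f(x) + sum_i lambda_i a_i = (3, 3)
  -> stationarity FAILS
Primal feasibility (all g_i <= 0): OK
Dual feasibility (all lambda_i >= 0): OK
Complementary slackness (lambda_i * g_i(x) = 0 for all i): OK

Verdict: the first failing condition is stationarity -> stat.

stat


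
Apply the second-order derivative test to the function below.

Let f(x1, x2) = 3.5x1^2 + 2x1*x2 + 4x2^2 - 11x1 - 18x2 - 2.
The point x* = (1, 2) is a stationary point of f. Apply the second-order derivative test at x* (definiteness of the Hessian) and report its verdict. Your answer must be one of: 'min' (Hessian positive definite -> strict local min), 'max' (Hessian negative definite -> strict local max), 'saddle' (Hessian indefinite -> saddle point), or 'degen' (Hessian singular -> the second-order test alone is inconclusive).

Compute the Hessian H = grad^2 f:
  H = [[7, 2], [2, 8]]
Verify stationarity: grad f(x*) = H x* + g = (0, 0).
Eigenvalues of H: 5.4384, 9.5616.
Both eigenvalues > 0, so H is positive definite -> x* is a strict local min.

min


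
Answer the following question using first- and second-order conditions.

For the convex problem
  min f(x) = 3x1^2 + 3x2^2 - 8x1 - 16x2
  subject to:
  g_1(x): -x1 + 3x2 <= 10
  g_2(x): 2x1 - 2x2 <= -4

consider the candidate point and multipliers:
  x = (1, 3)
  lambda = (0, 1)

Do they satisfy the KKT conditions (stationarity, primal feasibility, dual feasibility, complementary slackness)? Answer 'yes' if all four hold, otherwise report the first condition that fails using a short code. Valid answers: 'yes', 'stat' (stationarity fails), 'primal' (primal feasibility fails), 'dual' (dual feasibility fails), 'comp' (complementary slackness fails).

Gradient of f: grad f(x) = Q x + c = (-2, 2)
Constraint values g_i(x) = a_i^T x - b_i:
  g_1((1, 3)) = -2
  g_2((1, 3)) = 0
Stationarity residual: grad f(x) + sum_i lambda_i a_i = (0, 0)
  -> stationarity OK
Primal feasibility (all g_i <= 0): OK
Dual feasibility (all lambda_i >= 0): OK
Complementary slackness (lambda_i * g_i(x) = 0 for all i): OK

Verdict: yes, KKT holds.

yes


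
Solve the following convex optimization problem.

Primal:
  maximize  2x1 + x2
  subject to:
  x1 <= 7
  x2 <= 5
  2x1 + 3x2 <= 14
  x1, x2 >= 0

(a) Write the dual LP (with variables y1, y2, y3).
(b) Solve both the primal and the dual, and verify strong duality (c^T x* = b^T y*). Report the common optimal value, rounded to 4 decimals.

The standard primal-dual pair for 'max c^T x s.t. A x <= b, x >= 0' is:
  Dual:  min b^T y  s.t.  A^T y >= c,  y >= 0.

So the dual LP is:
  minimize  7y1 + 5y2 + 14y3
  subject to:
    y1 + 2y3 >= 2
    y2 + 3y3 >= 1
    y1, y2, y3 >= 0

Solving the primal: x* = (7, 0).
  primal value c^T x* = 14.
Solving the dual: y* = (1.3333, 0, 0.3333).
  dual value b^T y* = 14.
Strong duality: c^T x* = b^T y*. Confirmed.

14


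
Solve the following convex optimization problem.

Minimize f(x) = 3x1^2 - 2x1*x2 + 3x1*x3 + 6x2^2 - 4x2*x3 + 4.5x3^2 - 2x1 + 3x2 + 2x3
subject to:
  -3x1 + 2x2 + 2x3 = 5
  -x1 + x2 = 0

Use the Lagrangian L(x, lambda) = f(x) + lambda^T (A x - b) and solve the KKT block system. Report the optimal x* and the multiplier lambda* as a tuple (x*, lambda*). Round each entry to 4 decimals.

Form the Lagrangian:
  L(x, lambda) = (1/2) x^T Q x + c^T x + lambda^T (A x - b)
Stationarity (grad_x L = 0): Q x + c + A^T lambda = 0.
Primal feasibility: A x = b.

This gives the KKT block system:
  [ Q   A^T ] [ x     ]   [-c ]
  [ A    0  ] [ lambda ] = [ b ]

Solving the linear system:
  x*      = (-0.7049, -0.7049, 2.1475)
  lambda* = (-11.0164, 34.6721)
  f(x*)   = 29.3361

x* = (-0.7049, -0.7049, 2.1475), lambda* = (-11.0164, 34.6721)


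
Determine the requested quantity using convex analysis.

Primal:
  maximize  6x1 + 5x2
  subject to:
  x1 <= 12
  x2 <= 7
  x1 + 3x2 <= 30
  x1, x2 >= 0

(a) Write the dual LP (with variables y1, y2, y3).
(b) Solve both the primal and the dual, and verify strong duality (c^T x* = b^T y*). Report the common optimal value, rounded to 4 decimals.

The standard primal-dual pair for 'max c^T x s.t. A x <= b, x >= 0' is:
  Dual:  min b^T y  s.t.  A^T y >= c,  y >= 0.

So the dual LP is:
  minimize  12y1 + 7y2 + 30y3
  subject to:
    y1 + y3 >= 6
    y2 + 3y3 >= 5
    y1, y2, y3 >= 0

Solving the primal: x* = (12, 6).
  primal value c^T x* = 102.
Solving the dual: y* = (4.3333, 0, 1.6667).
  dual value b^T y* = 102.
Strong duality: c^T x* = b^T y*. Confirmed.

102


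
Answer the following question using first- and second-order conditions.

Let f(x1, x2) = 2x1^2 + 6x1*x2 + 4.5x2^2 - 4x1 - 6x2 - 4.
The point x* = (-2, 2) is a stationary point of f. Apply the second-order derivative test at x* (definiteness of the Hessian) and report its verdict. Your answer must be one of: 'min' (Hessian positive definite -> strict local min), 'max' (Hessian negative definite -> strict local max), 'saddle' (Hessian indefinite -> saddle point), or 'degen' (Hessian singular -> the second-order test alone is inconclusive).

Compute the Hessian H = grad^2 f:
  H = [[4, 6], [6, 9]]
Verify stationarity: grad f(x*) = H x* + g = (0, 0).
Eigenvalues of H: 0, 13.
H has a zero eigenvalue (singular; positive semidefinite but not definite), so H is neither positive definite, negative definite, nor indefinite. The second-order test alone is inconclusive -> degen.
(Indeed, f is constant along the null direction of H through x*, so x* is not a strict local extremum.)

degen


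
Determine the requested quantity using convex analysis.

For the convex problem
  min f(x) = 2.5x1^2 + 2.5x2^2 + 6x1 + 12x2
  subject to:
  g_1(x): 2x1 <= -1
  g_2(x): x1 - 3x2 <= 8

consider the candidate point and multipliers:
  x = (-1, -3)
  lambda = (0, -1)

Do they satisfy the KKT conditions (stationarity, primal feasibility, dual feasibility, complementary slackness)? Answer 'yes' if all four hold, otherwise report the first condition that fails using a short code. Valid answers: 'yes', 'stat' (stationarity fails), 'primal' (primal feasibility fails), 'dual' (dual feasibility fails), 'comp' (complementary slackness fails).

Gradient of f: grad f(x) = Q x + c = (1, -3)
Constraint values g_i(x) = a_i^T x - b_i:
  g_1((-1, -3)) = -1
  g_2((-1, -3)) = 0
Stationarity residual: grad f(x) + sum_i lambda_i a_i = (0, 0)
  -> stationarity OK
Primal feasibility (all g_i <= 0): OK
Dual feasibility (all lambda_i >= 0): FAILS
Complementary slackness (lambda_i * g_i(x) = 0 for all i): OK

Verdict: the first failing condition is dual_feasibility -> dual.

dual


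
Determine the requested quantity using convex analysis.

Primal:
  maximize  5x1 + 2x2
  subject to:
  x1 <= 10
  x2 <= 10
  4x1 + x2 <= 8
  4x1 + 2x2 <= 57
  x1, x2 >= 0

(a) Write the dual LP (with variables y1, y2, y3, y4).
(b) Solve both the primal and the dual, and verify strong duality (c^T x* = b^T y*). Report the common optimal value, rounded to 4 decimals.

The standard primal-dual pair for 'max c^T x s.t. A x <= b, x >= 0' is:
  Dual:  min b^T y  s.t.  A^T y >= c,  y >= 0.

So the dual LP is:
  minimize  10y1 + 10y2 + 8y3 + 57y4
  subject to:
    y1 + 4y3 + 4y4 >= 5
    y2 + y3 + 2y4 >= 2
    y1, y2, y3, y4 >= 0

Solving the primal: x* = (0, 8).
  primal value c^T x* = 16.
Solving the dual: y* = (0, 0, 2, 0).
  dual value b^T y* = 16.
Strong duality: c^T x* = b^T y*. Confirmed.

16


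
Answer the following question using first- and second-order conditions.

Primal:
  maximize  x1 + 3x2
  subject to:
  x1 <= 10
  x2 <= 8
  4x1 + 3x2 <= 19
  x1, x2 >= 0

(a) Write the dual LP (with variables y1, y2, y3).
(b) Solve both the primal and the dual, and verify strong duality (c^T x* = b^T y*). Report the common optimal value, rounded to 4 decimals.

The standard primal-dual pair for 'max c^T x s.t. A x <= b, x >= 0' is:
  Dual:  min b^T y  s.t.  A^T y >= c,  y >= 0.

So the dual LP is:
  minimize  10y1 + 8y2 + 19y3
  subject to:
    y1 + 4y3 >= 1
    y2 + 3y3 >= 3
    y1, y2, y3 >= 0

Solving the primal: x* = (0, 6.3333).
  primal value c^T x* = 19.
Solving the dual: y* = (0, 0, 1).
  dual value b^T y* = 19.
Strong duality: c^T x* = b^T y*. Confirmed.

19


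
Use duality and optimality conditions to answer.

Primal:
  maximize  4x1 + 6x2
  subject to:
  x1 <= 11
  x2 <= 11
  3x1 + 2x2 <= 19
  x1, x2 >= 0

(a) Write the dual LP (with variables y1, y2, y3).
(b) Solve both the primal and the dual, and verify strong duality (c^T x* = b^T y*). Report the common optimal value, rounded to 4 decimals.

The standard primal-dual pair for 'max c^T x s.t. A x <= b, x >= 0' is:
  Dual:  min b^T y  s.t.  A^T y >= c,  y >= 0.

So the dual LP is:
  minimize  11y1 + 11y2 + 19y3
  subject to:
    y1 + 3y3 >= 4
    y2 + 2y3 >= 6
    y1, y2, y3 >= 0

Solving the primal: x* = (0, 9.5).
  primal value c^T x* = 57.
Solving the dual: y* = (0, 0, 3).
  dual value b^T y* = 57.
Strong duality: c^T x* = b^T y*. Confirmed.

57


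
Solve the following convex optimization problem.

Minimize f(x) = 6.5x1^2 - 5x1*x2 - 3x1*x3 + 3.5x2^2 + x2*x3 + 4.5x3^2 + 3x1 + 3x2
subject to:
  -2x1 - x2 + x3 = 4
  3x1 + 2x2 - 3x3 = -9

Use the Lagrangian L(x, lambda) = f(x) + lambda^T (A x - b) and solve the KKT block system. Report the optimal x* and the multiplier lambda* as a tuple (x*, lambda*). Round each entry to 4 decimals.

Form the Lagrangian:
  L(x, lambda) = (1/2) x^T Q x + c^T x + lambda^T (A x - b)
Stationarity (grad_x L = 0): Q x + c + A^T lambda = 0.
Primal feasibility: A x = b.

This gives the KKT block system:
  [ Q   A^T ] [ x     ]   [-c ]
  [ A    0  ] [ lambda ] = [ b ]

Solving the linear system:
  x*      = (-0.4724, -1.5827, 1.4724)
  lambda* = (13.4409, 8.8425)
  f(x*)   = 9.8268

x* = (-0.4724, -1.5827, 1.4724), lambda* = (13.4409, 8.8425)


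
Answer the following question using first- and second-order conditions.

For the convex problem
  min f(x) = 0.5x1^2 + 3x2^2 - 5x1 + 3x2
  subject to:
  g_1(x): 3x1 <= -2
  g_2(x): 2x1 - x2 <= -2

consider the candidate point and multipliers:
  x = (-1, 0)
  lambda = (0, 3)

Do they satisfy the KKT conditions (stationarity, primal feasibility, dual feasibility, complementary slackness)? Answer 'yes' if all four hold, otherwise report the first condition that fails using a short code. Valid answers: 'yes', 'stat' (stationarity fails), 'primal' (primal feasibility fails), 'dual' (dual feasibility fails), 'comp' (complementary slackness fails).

Gradient of f: grad f(x) = Q x + c = (-6, 3)
Constraint values g_i(x) = a_i^T x - b_i:
  g_1((-1, 0)) = -1
  g_2((-1, 0)) = 0
Stationarity residual: grad f(x) + sum_i lambda_i a_i = (0, 0)
  -> stationarity OK
Primal feasibility (all g_i <= 0): OK
Dual feasibility (all lambda_i >= 0): OK
Complementary slackness (lambda_i * g_i(x) = 0 for all i): OK

Verdict: yes, KKT holds.

yes


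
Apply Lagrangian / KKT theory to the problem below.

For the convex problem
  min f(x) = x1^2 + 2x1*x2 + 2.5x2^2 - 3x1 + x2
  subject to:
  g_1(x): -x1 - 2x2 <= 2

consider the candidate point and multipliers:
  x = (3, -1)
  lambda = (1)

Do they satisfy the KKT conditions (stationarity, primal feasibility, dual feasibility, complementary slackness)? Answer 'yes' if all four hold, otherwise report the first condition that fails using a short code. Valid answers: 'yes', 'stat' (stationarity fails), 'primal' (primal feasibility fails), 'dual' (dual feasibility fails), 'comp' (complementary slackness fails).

Gradient of f: grad f(x) = Q x + c = (1, 2)
Constraint values g_i(x) = a_i^T x - b_i:
  g_1((3, -1)) = -3
Stationarity residual: grad f(x) + sum_i lambda_i a_i = (0, 0)
  -> stationarity OK
Primal feasibility (all g_i <= 0): OK
Dual feasibility (all lambda_i >= 0): OK
Complementary slackness (lambda_i * g_i(x) = 0 for all i): FAILS

Verdict: the first failing condition is complementary_slackness -> comp.

comp


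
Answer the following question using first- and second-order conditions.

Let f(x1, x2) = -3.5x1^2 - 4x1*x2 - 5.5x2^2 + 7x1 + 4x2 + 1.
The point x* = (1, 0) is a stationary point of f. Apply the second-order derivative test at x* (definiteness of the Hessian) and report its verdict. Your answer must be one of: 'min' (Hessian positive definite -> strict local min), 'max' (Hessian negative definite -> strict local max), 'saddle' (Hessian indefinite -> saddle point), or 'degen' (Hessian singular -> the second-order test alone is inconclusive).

Compute the Hessian H = grad^2 f:
  H = [[-7, -4], [-4, -11]]
Verify stationarity: grad f(x*) = H x* + g = (0, 0).
Eigenvalues of H: -13.4721, -4.5279.
Both eigenvalues < 0, so H is negative definite -> x* is a strict local max.

max


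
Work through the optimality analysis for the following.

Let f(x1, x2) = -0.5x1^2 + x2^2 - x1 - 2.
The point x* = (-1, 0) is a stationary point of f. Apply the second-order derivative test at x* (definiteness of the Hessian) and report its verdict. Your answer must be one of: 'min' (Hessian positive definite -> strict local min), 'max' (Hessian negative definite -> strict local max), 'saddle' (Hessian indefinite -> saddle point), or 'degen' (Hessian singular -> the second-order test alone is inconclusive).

Compute the Hessian H = grad^2 f:
  H = [[-1, 0], [0, 2]]
Verify stationarity: grad f(x*) = H x* + g = (0, 0).
Eigenvalues of H: -1, 2.
Eigenvalues have mixed signs, so H is indefinite -> x* is a saddle point.

saddle


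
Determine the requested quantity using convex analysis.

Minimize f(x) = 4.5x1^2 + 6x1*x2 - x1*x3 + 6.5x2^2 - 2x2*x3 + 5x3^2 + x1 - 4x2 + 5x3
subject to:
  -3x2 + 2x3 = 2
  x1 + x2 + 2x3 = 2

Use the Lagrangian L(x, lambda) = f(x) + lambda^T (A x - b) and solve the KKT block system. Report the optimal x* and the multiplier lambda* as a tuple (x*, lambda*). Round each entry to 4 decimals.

Form the Lagrangian:
  L(x, lambda) = (1/2) x^T Q x + c^T x + lambda^T (A x - b)
Stationarity (grad_x L = 0): Q x + c + A^T lambda = 0.
Primal feasibility: A x = b.

This gives the KKT block system:
  [ Q   A^T ] [ x     ]   [-c ]
  [ A    0  ] [ lambda ] = [ b ]

Solving the linear system:
  x*      = (0.48, -0.12, 0.82)
  lambda* = (-2.7, -3.78)
  f(x*)   = 9.01

x* = (0.48, -0.12, 0.82), lambda* = (-2.7, -3.78)


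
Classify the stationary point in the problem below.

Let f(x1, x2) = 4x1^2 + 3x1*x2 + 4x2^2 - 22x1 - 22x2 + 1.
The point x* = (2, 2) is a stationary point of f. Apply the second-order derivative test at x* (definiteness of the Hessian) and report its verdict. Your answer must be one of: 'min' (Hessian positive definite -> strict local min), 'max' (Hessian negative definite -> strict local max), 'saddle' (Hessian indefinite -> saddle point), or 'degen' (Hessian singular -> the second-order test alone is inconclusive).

Compute the Hessian H = grad^2 f:
  H = [[8, 3], [3, 8]]
Verify stationarity: grad f(x*) = H x* + g = (0, 0).
Eigenvalues of H: 5, 11.
Both eigenvalues > 0, so H is positive definite -> x* is a strict local min.

min


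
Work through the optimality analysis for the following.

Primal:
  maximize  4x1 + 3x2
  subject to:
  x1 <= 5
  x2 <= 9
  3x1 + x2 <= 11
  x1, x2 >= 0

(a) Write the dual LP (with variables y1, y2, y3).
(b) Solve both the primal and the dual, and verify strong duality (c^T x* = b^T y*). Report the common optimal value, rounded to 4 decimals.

The standard primal-dual pair for 'max c^T x s.t. A x <= b, x >= 0' is:
  Dual:  min b^T y  s.t.  A^T y >= c,  y >= 0.

So the dual LP is:
  minimize  5y1 + 9y2 + 11y3
  subject to:
    y1 + 3y3 >= 4
    y2 + y3 >= 3
    y1, y2, y3 >= 0

Solving the primal: x* = (0.6667, 9).
  primal value c^T x* = 29.6667.
Solving the dual: y* = (0, 1.6667, 1.3333).
  dual value b^T y* = 29.6667.
Strong duality: c^T x* = b^T y*. Confirmed.

29.6667


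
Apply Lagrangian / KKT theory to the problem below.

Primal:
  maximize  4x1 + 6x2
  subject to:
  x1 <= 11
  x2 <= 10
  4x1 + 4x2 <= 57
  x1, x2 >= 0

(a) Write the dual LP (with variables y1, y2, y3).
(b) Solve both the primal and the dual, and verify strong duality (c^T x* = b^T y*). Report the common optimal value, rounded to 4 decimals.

The standard primal-dual pair for 'max c^T x s.t. A x <= b, x >= 0' is:
  Dual:  min b^T y  s.t.  A^T y >= c,  y >= 0.

So the dual LP is:
  minimize  11y1 + 10y2 + 57y3
  subject to:
    y1 + 4y3 >= 4
    y2 + 4y3 >= 6
    y1, y2, y3 >= 0

Solving the primal: x* = (4.25, 10).
  primal value c^T x* = 77.
Solving the dual: y* = (0, 2, 1).
  dual value b^T y* = 77.
Strong duality: c^T x* = b^T y*. Confirmed.

77


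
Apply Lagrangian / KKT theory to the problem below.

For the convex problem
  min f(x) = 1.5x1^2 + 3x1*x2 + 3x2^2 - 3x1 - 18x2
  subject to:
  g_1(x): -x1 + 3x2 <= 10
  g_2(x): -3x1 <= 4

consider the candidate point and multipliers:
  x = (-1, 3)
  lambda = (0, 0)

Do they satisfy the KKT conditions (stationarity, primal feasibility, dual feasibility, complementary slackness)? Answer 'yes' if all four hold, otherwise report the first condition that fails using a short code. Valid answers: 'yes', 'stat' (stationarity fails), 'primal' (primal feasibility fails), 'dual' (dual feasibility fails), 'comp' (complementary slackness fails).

Gradient of f: grad f(x) = Q x + c = (3, -3)
Constraint values g_i(x) = a_i^T x - b_i:
  g_1((-1, 3)) = 0
  g_2((-1, 3)) = -1
Stationarity residual: grad f(x) + sum_i lambda_i a_i = (3, -3)
  -> stationarity FAILS
Primal feasibility (all g_i <= 0): OK
Dual feasibility (all lambda_i >= 0): OK
Complementary slackness (lambda_i * g_i(x) = 0 for all i): OK

Verdict: the first failing condition is stationarity -> stat.

stat


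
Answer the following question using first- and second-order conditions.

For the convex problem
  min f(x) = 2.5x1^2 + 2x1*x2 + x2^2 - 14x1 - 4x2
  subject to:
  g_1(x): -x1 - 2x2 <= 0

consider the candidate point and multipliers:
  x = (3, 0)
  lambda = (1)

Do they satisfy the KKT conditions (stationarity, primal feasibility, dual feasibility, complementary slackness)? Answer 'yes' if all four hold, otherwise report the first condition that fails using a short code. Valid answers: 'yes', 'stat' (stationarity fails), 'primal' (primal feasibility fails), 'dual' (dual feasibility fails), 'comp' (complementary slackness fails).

Gradient of f: grad f(x) = Q x + c = (1, 2)
Constraint values g_i(x) = a_i^T x - b_i:
  g_1((3, 0)) = -3
Stationarity residual: grad f(x) + sum_i lambda_i a_i = (0, 0)
  -> stationarity OK
Primal feasibility (all g_i <= 0): OK
Dual feasibility (all lambda_i >= 0): OK
Complementary slackness (lambda_i * g_i(x) = 0 for all i): FAILS

Verdict: the first failing condition is complementary_slackness -> comp.

comp


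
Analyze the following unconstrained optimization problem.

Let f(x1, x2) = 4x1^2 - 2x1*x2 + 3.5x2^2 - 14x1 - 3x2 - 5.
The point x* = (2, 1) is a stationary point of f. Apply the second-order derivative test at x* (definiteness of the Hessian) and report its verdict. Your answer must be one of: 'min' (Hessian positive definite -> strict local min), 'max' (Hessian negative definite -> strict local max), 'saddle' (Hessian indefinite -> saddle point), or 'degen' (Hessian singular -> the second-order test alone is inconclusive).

Compute the Hessian H = grad^2 f:
  H = [[8, -2], [-2, 7]]
Verify stationarity: grad f(x*) = H x* + g = (0, 0).
Eigenvalues of H: 5.4384, 9.5616.
Both eigenvalues > 0, so H is positive definite -> x* is a strict local min.

min


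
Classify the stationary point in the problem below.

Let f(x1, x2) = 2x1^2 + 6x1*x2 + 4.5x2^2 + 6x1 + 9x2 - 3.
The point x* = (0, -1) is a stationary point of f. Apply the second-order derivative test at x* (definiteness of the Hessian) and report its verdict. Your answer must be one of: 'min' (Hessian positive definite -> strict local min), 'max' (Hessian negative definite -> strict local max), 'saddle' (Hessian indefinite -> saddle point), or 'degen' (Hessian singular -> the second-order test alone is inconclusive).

Compute the Hessian H = grad^2 f:
  H = [[4, 6], [6, 9]]
Verify stationarity: grad f(x*) = H x* + g = (0, 0).
Eigenvalues of H: 0, 13.
H has a zero eigenvalue (singular; positive semidefinite but not definite), so H is neither positive definite, negative definite, nor indefinite. The second-order test alone is inconclusive -> degen.
(Indeed, f is constant along the null direction of H through x*, so x* is not a strict local extremum.)

degen


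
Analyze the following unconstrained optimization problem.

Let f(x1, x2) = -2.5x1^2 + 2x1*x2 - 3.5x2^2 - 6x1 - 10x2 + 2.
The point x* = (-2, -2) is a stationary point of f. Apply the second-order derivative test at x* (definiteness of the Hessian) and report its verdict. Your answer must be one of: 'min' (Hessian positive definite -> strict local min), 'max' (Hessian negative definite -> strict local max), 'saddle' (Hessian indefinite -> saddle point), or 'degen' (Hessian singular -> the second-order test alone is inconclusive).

Compute the Hessian H = grad^2 f:
  H = [[-5, 2], [2, -7]]
Verify stationarity: grad f(x*) = H x* + g = (0, 0).
Eigenvalues of H: -8.2361, -3.7639.
Both eigenvalues < 0, so H is negative definite -> x* is a strict local max.

max


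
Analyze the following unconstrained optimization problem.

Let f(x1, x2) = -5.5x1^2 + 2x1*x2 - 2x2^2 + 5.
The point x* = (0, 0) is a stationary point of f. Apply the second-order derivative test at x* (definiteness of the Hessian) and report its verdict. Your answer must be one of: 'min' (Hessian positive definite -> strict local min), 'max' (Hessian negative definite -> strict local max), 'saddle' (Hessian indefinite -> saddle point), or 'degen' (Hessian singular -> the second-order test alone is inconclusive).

Compute the Hessian H = grad^2 f:
  H = [[-11, 2], [2, -4]]
Verify stationarity: grad f(x*) = H x* + g = (0, 0).
Eigenvalues of H: -11.5311, -3.4689.
Both eigenvalues < 0, so H is negative definite -> x* is a strict local max.

max


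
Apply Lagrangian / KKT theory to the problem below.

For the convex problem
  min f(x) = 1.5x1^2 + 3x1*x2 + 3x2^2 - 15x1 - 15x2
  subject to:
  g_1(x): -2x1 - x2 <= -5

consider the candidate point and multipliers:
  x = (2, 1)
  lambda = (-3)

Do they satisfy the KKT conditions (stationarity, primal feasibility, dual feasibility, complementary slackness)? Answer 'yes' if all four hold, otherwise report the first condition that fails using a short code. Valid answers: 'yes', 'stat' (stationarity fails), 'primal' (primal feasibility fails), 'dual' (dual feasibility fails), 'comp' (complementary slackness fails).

Gradient of f: grad f(x) = Q x + c = (-6, -3)
Constraint values g_i(x) = a_i^T x - b_i:
  g_1((2, 1)) = 0
Stationarity residual: grad f(x) + sum_i lambda_i a_i = (0, 0)
  -> stationarity OK
Primal feasibility (all g_i <= 0): OK
Dual feasibility (all lambda_i >= 0): FAILS
Complementary slackness (lambda_i * g_i(x) = 0 for all i): OK

Verdict: the first failing condition is dual_feasibility -> dual.

dual


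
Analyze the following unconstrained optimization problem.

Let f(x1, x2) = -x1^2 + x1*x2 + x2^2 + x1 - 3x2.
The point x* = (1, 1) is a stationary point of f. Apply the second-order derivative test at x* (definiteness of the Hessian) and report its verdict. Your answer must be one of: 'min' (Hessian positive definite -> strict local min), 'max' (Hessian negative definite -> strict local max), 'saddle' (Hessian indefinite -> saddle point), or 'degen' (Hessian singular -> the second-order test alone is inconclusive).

Compute the Hessian H = grad^2 f:
  H = [[-2, 1], [1, 2]]
Verify stationarity: grad f(x*) = H x* + g = (0, 0).
Eigenvalues of H: -2.2361, 2.2361.
Eigenvalues have mixed signs, so H is indefinite -> x* is a saddle point.

saddle


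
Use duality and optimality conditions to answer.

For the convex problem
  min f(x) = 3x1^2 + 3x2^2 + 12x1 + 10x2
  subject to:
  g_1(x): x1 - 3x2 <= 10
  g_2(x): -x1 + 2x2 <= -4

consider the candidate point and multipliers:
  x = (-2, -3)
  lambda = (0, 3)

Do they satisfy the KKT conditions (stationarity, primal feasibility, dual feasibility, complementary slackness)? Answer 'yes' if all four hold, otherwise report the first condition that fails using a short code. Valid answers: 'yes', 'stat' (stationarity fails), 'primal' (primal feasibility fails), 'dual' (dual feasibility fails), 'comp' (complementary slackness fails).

Gradient of f: grad f(x) = Q x + c = (0, -8)
Constraint values g_i(x) = a_i^T x - b_i:
  g_1((-2, -3)) = -3
  g_2((-2, -3)) = 0
Stationarity residual: grad f(x) + sum_i lambda_i a_i = (-3, -2)
  -> stationarity FAILS
Primal feasibility (all g_i <= 0): OK
Dual feasibility (all lambda_i >= 0): OK
Complementary slackness (lambda_i * g_i(x) = 0 for all i): OK

Verdict: the first failing condition is stationarity -> stat.

stat


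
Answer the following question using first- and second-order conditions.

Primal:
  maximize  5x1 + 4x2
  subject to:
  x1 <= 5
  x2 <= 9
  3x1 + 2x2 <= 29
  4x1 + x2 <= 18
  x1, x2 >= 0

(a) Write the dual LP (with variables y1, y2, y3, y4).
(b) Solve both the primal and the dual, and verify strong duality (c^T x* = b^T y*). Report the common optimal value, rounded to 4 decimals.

The standard primal-dual pair for 'max c^T x s.t. A x <= b, x >= 0' is:
  Dual:  min b^T y  s.t.  A^T y >= c,  y >= 0.

So the dual LP is:
  minimize  5y1 + 9y2 + 29y3 + 18y4
  subject to:
    y1 + 3y3 + 4y4 >= 5
    y2 + 2y3 + y4 >= 4
    y1, y2, y3, y4 >= 0

Solving the primal: x* = (2.25, 9).
  primal value c^T x* = 47.25.
Solving the dual: y* = (0, 2.75, 0, 1.25).
  dual value b^T y* = 47.25.
Strong duality: c^T x* = b^T y*. Confirmed.

47.25


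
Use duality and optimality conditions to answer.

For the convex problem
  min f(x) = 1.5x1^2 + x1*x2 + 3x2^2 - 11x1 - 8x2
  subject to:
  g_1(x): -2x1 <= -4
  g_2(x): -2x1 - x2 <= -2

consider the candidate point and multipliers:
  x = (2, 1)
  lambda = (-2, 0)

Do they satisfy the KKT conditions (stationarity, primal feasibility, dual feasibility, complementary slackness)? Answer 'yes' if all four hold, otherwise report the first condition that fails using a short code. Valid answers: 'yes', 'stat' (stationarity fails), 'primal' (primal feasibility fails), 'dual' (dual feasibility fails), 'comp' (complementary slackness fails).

Gradient of f: grad f(x) = Q x + c = (-4, 0)
Constraint values g_i(x) = a_i^T x - b_i:
  g_1((2, 1)) = 0
  g_2((2, 1)) = -3
Stationarity residual: grad f(x) + sum_i lambda_i a_i = (0, 0)
  -> stationarity OK
Primal feasibility (all g_i <= 0): OK
Dual feasibility (all lambda_i >= 0): FAILS
Complementary slackness (lambda_i * g_i(x) = 0 for all i): OK

Verdict: the first failing condition is dual_feasibility -> dual.

dual


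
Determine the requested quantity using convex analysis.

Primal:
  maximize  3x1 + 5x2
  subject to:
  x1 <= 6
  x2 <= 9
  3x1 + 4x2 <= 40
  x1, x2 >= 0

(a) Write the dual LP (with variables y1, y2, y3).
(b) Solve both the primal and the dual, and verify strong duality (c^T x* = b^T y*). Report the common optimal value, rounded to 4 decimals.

The standard primal-dual pair for 'max c^T x s.t. A x <= b, x >= 0' is:
  Dual:  min b^T y  s.t.  A^T y >= c,  y >= 0.

So the dual LP is:
  minimize  6y1 + 9y2 + 40y3
  subject to:
    y1 + 3y3 >= 3
    y2 + 4y3 >= 5
    y1, y2, y3 >= 0

Solving the primal: x* = (1.3333, 9).
  primal value c^T x* = 49.
Solving the dual: y* = (0, 1, 1).
  dual value b^T y* = 49.
Strong duality: c^T x* = b^T y*. Confirmed.

49


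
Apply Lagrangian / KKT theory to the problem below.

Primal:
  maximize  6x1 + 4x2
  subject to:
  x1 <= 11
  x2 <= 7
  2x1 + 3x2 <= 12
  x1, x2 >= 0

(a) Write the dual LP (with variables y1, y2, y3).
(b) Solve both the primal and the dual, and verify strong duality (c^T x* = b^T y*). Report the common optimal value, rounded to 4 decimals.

The standard primal-dual pair for 'max c^T x s.t. A x <= b, x >= 0' is:
  Dual:  min b^T y  s.t.  A^T y >= c,  y >= 0.

So the dual LP is:
  minimize  11y1 + 7y2 + 12y3
  subject to:
    y1 + 2y3 >= 6
    y2 + 3y3 >= 4
    y1, y2, y3 >= 0

Solving the primal: x* = (6, 0).
  primal value c^T x* = 36.
Solving the dual: y* = (0, 0, 3).
  dual value b^T y* = 36.
Strong duality: c^T x* = b^T y*. Confirmed.

36


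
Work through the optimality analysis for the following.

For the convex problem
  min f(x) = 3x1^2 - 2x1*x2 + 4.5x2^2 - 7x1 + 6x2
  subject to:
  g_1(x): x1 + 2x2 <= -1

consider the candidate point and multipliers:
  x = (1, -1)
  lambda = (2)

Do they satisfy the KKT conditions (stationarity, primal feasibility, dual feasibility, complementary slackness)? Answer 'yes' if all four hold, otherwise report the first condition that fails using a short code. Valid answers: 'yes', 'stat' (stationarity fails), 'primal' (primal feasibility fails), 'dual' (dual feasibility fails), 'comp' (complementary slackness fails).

Gradient of f: grad f(x) = Q x + c = (1, -5)
Constraint values g_i(x) = a_i^T x - b_i:
  g_1((1, -1)) = 0
Stationarity residual: grad f(x) + sum_i lambda_i a_i = (3, -1)
  -> stationarity FAILS
Primal feasibility (all g_i <= 0): OK
Dual feasibility (all lambda_i >= 0): OK
Complementary slackness (lambda_i * g_i(x) = 0 for all i): OK

Verdict: the first failing condition is stationarity -> stat.

stat
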